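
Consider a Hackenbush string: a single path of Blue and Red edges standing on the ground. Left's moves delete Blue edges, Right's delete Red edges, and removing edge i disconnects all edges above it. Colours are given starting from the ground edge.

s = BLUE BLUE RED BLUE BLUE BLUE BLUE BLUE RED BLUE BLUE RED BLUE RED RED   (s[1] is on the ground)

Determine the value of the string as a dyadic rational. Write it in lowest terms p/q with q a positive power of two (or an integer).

16233/8192

v(B) = { 0 | (no moves) } = 1
v(BB) = { 0 1 | (no moves) } = 2
v(BBR) = { 0 1 | 2 } = 3/2
v(BBRB) = { 0 1 3/2 | 2 } = 7/4
v(BBRBB) = { 0 1 3/2 7/4 | 2 } = 15/8
v(BBRBBB) = { 0 1 3/2 7/4 15/8 | 2 } = 31/16
v(BBRBBBB) = { 0 1 3/2 7/4 15/8 31/16 | 2 } = 63/32
v(BBRBBBBB) = { 0 1 3/2 7/4 15/8 31/16 63/32 | 2 } = 127/64
v(BBRBBBBBR) = { 0 1 3/2 7/4 15/8 31/16 63/32 | 127/64 2 } = 253/128
v(BBRBBBBBRB) = { 0 1 3/2 7/4 15/8 31/16 63/32 253/128 | 127/64 2 } = 507/256
v(BBRBBBBBRBB) = { 0 1 3/2 7/4 15/8 31/16 63/32 253/128 507/256 | 127/64 2 } = 1015/512
v(BBRBBBBBRBBR) = { 0 1 3/2 7/4 15/8 31/16 63/32 253/128 507/256 | 1015/512 127/64 2 } = 2029/1024
v(BBRBBBBBRBBRB) = { 0 1 3/2 7/4 15/8 31/16 63/32 253/128 507/256 2029/1024 | 1015/512 127/64 2 } = 4059/2048
v(BBRBBBBBRBBRBR) = { 0 1 3/2 7/4 15/8 31/16 63/32 253/128 507/256 2029/1024 | 4059/2048 1015/512 127/64 2 } = 8117/4096
v(BBRBBBBBRBBRBRR) = { 0 1 3/2 7/4 15/8 31/16 63/32 253/128 507/256 2029/1024 | 8117/4096 4059/2048 1015/512 127/64 2 } = 16233/8192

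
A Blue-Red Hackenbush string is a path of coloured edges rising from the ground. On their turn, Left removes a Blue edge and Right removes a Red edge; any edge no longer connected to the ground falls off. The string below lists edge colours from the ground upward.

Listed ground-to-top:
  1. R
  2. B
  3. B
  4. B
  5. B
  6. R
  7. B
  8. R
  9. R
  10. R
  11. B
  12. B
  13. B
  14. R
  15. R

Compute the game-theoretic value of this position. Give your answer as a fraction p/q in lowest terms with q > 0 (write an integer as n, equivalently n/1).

Recurse on prefixes of the 15-edge string R B B B B R B R R R B B B R R:
1 of 15 · R · max L −∞ · min R 0 → -1
2 of 15 · RB · max L -1 · min R 0 → -1/2
3 of 15 · RBB · max L -1/2 · min R 0 → -1/4
4 of 15 · RBBB · max L -1/4 · min R 0 → -1/8
5 of 15 · RBBBB · max L -1/8 · min R 0 → -1/16
6 of 15 · RBBBBR · max L -1/8 · min R -1/16 → -3/32
7 of 15 · RBBBBRB · max L -3/32 · min R -1/16 → -5/64
8 of 15 · RBBBBRBR · max L -3/32 · min R -5/64 → -11/128
9 of 15 · RBBBBRBRR · max L -3/32 · min R -11/128 → -23/256
10 of 15 · RBBBBRBRRR · max L -3/32 · min R -23/256 → -47/512
11 of 15 · RBBBBRBRRRB · max L -47/512 · min R -23/256 → -93/1024
12 of 15 · RBBBBRBRRRBB · max L -93/1024 · min R -23/256 → -185/2048
13 of 15 · RBBBBRBRRRBBB · max L -185/2048 · min R -23/256 → -369/4096
14 of 15 · RBBBBRBRRRBBBR · max L -185/2048 · min R -369/4096 → -739/8192
15 of 15 · RBBBBRBRRRBBBRR · max L -185/2048 · min R -739/8192 → -1479/16384

-1479/16384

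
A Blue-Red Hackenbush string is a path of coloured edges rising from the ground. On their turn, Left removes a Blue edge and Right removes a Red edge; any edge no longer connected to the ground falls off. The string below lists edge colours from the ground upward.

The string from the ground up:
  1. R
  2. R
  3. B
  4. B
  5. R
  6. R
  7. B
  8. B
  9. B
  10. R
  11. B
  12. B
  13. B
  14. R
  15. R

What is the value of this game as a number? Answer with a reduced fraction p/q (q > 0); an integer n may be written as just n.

-11335/8192

Recurse on prefixes of the 15-edge string R R B B R R B B B R B B B R R:
v(R) = { (no moves) | 0 } — -1
v(RR) = { (no moves) | -1,0 } — -2
v(RRB) = { -2 | -1,0 } — -3/2
v(RRBB) = { -2,-3/2 | -1,0 } — -5/4
v(RRBBR) = { -2,-3/2 | -5/4,-1,0 } — -11/8
v(RRBBRR) = { -2,-3/2 | -11/8,-5/4,-1,0 } — -23/16
v(RRBBRRB) = { -2,-3/2,-23/16 | -11/8,-5/4,-1,0 } — -45/32
v(RRBBRRBB) = { -2,-3/2,-23/16,-45/32 | -11/8,-5/4,-1,0 } — -89/64
v(RRBBRRBBB) = { -2,-3/2,-23/16,-45/32,-89/64 | -11/8,-5/4,-1,0 } — -177/128
v(RRBBRRBBBR) = { -2,-3/2,-23/16,-45/32,-89/64 | -177/128,-11/8,-5/4,-1,0 } — -355/256
v(RRBBRRBBBRB) = { -2,-3/2,-23/16,-45/32,-89/64,-355/256 | -177/128,-11/8,-5/4,-1,0 } — -709/512
v(RRBBRRBBBRBB) = { -2,-3/2,-23/16,-45/32,-89/64,-355/256,-709/512 | -177/128,-11/8,-5/4,-1,0 } — -1417/1024
v(RRBBRRBBBRBBB) = { -2,-3/2,-23/16,-45/32,-89/64,-355/256,-709/512,-1417/1024 | -177/128,-11/8,-5/4,-1,0 } — -2833/2048
v(RRBBRRBBBRBBBR) = { -2,-3/2,-23/16,-45/32,-89/64,-355/256,-709/512,-1417/1024 | -2833/2048,-177/128,-11/8,-5/4,-1,0 } — -5667/4096
v(RRBBRRBBBRBBBRR) = { -2,-3/2,-23/16,-45/32,-89/64,-355/256,-709/512,-1417/1024 | -5667/4096,-2833/2048,-177/128,-11/8,-5/4,-1,0 } — -11335/8192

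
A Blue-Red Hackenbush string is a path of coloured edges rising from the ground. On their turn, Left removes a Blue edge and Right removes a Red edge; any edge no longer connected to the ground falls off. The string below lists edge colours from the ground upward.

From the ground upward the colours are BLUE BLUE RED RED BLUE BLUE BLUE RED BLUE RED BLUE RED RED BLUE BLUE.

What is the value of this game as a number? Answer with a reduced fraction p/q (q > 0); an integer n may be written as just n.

11943/8192

step 1: add BLUE to get B; options L={ 0 } R={ none } gives 1
step 2: add BLUE to get BB; options L={ 0 1 } R={ none } gives 2
step 3: add RED to get BBR; options L={ 0 1 } R={ 2 } gives 3/2
step 4: add RED to get BBRR; options L={ 0 1 } R={ 3/2 2 } gives 5/4
step 5: add BLUE to get BBRRB; options L={ 0 1 5/4 } R={ 3/2 2 } gives 11/8
step 6: add BLUE to get BBRRBB; options L={ 0 1 5/4 11/8 } R={ 3/2 2 } gives 23/16
step 7: add BLUE to get BBRRBBB; options L={ 0 1 5/4 11/8 23/16 } R={ 3/2 2 } gives 47/32
step 8: add RED to get BBRRBBBR; options L={ 0 1 5/4 11/8 23/16 } R={ 47/32 3/2 2 } gives 93/64
step 9: add BLUE to get BBRRBBBRB; options L={ 0 1 5/4 11/8 23/16 93/64 } R={ 47/32 3/2 2 } gives 187/128
step 10: add RED to get BBRRBBBRBR; options L={ 0 1 5/4 11/8 23/16 93/64 } R={ 187/128 47/32 3/2 2 } gives 373/256
step 11: add BLUE to get BBRRBBBRBRB; options L={ 0 1 5/4 11/8 23/16 93/64 373/256 } R={ 187/128 47/32 3/2 2 } gives 747/512
step 12: add RED to get BBRRBBBRBRBR; options L={ 0 1 5/4 11/8 23/16 93/64 373/256 } R={ 747/512 187/128 47/32 3/2 2 } gives 1493/1024
step 13: add RED to get BBRRBBBRBRBRR; options L={ 0 1 5/4 11/8 23/16 93/64 373/256 } R={ 1493/1024 747/512 187/128 47/32 3/2 2 } gives 2985/2048
step 14: add BLUE to get BBRRBBBRBRBRRB; options L={ 0 1 5/4 11/8 23/16 93/64 373/256 2985/2048 } R={ 1493/1024 747/512 187/128 47/32 3/2 2 } gives 5971/4096
step 15: add BLUE to get BBRRBBBRBRBRRBB; options L={ 0 1 5/4 11/8 23/16 93/64 373/256 2985/2048 5971/4096 } R={ 1493/1024 747/512 187/128 47/32 3/2 2 } gives 11943/8192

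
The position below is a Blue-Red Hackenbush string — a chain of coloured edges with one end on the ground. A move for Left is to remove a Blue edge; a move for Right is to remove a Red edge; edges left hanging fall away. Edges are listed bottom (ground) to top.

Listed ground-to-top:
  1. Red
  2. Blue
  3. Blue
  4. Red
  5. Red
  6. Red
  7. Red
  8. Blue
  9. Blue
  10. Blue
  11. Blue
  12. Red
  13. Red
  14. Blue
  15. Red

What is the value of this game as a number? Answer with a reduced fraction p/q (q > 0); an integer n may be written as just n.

Build val(s[:k]) for k = 1..15, string s = Red Blue Blue Red Red Red Red Blue Blue Blue Blue Red Red Blue Red.
val(R) = { · | 0 } gives -1
val(RB) = { -1 | 0 } gives -1/2
val(RBB) = { -1,-1/2 | 0 } gives -1/4
val(RBBR) = { -1,-1/2 | -1/4,0 } gives -3/8
val(RBBRR) = { -1,-1/2 | -3/8,-1/4,0 } gives -7/16
val(RBBRRR) = { -1,-1/2 | -7/16,-3/8,-1/4,0 } gives -15/32
val(RBBRRRR) = { -1,-1/2 | -15/32,-7/16,-3/8,-1/4,0 } gives -31/64
val(RBBRRRRB) = { -1,-1/2,-31/64 | -15/32,-7/16,-3/8,-1/4,0 } gives -61/128
val(RBBRRRRBB) = { -1,-1/2,-31/64,-61/128 | -15/32,-7/16,-3/8,-1/4,0 } gives -121/256
val(RBBRRRRBBB) = { -1,-1/2,-31/64,-61/128,-121/256 | -15/32,-7/16,-3/8,-1/4,0 } gives -241/512
val(RBBRRRRBBBB) = { -1,-1/2,-31/64,-61/128,-121/256,-241/512 | -15/32,-7/16,-3/8,-1/4,0 } gives -481/1024
val(RBBRRRRBBBBR) = { -1,-1/2,-31/64,-61/128,-121/256,-241/512 | -481/1024,-15/32,-7/16,-3/8,-1/4,0 } gives -963/2048
val(RBBRRRRBBBBRR) = { -1,-1/2,-31/64,-61/128,-121/256,-241/512 | -963/2048,-481/1024,-15/32,-7/16,-3/8,-1/4,0 } gives -1927/4096
val(RBBRRRRBBBBRRB) = { -1,-1/2,-31/64,-61/128,-121/256,-241/512,-1927/4096 | -963/2048,-481/1024,-15/32,-7/16,-3/8,-1/4,0 } gives -3853/8192
val(RBBRRRRBBBBRRBR) = { -1,-1/2,-31/64,-61/128,-121/256,-241/512,-1927/4096 | -3853/8192,-963/2048,-481/1024,-15/32,-7/16,-3/8,-1/4,0 } gives -7707/16384

-7707/16384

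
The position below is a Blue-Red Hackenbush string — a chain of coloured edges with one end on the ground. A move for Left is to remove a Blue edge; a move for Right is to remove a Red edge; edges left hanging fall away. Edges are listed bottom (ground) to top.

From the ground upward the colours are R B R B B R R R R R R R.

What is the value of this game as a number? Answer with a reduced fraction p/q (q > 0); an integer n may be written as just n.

-1279/2048

Prefix values for R B R B B R R R R R R R via {L|R} + simplicity:
edge 1 of 12 (R): { — | 0 } gives -1
edge 2 of 12 (B): { -1 | 0 } gives -1/2
edge 3 of 12 (R): { -1 | -1/2 0 } gives -3/4
edge 4 of 12 (B): { -1 -3/4 | -1/2 0 } gives -5/8
edge 5 of 12 (B): { -1 -3/4 -5/8 | -1/2 0 } gives -9/16
edge 6 of 12 (R): { -1 -3/4 -5/8 | -9/16 -1/2 0 } gives -19/32
edge 7 of 12 (R): { -1 -3/4 -5/8 | -19/32 -9/16 -1/2 0 } gives -39/64
edge 8 of 12 (R): { -1 -3/4 -5/8 | -39/64 -19/32 -9/16 -1/2 0 } gives -79/128
edge 9 of 12 (R): { -1 -3/4 -5/8 | -79/128 -39/64 -19/32 -9/16 -1/2 0 } gives -159/256
edge 10 of 12 (R): { -1 -3/4 -5/8 | -159/256 -79/128 -39/64 -19/32 -9/16 -1/2 0 } gives -319/512
edge 11 of 12 (R): { -1 -3/4 -5/8 | -319/512 -159/256 -79/128 -39/64 -19/32 -9/16 -1/2 0 } gives -639/1024
edge 12 of 12 (R): { -1 -3/4 -5/8 | -639/1024 -319/512 -159/256 -79/128 -39/64 -19/32 -9/16 -1/2 0 } gives -1279/2048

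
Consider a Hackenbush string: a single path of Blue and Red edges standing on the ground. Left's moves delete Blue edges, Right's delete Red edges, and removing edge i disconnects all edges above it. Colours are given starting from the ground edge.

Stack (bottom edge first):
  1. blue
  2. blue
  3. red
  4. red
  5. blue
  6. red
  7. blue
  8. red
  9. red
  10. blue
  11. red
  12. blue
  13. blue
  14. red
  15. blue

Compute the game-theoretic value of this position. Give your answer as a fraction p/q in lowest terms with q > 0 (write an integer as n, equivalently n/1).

Build G(s[:k]) for k = 1..15, string s = blue blue red red blue red blue red red blue red blue blue red blue.
edge 1 of 15 (blue): { 0 | — } gives 1
edge 2 of 15 (blue): { 0, 1 | — } gives 2
edge 3 of 15 (red): { 0, 1 | 2 } gives 3/2
edge 4 of 15 (red): { 0, 1 | 3/2, 2 } gives 5/4
edge 5 of 15 (blue): { 0, 1, 5/4 | 3/2, 2 } gives 11/8
edge 6 of 15 (red): { 0, 1, 5/4 | 11/8, 3/2, 2 } gives 21/16
edge 7 of 15 (blue): { 0, 1, 5/4, 21/16 | 11/8, 3/2, 2 } gives 43/32
edge 8 of 15 (red): { 0, 1, 5/4, 21/16 | 43/32, 11/8, 3/2, 2 } gives 85/64
edge 9 of 15 (red): { 0, 1, 5/4, 21/16 | 85/64, 43/32, 11/8, 3/2, 2 } gives 169/128
edge 10 of 15 (blue): { 0, 1, 5/4, 21/16, 169/128 | 85/64, 43/32, 11/8, 3/2, 2 } gives 339/256
edge 11 of 15 (red): { 0, 1, 5/4, 21/16, 169/128 | 339/256, 85/64, 43/32, 11/8, 3/2, 2 } gives 677/512
edge 12 of 15 (blue): { 0, 1, 5/4, 21/16, 169/128, 677/512 | 339/256, 85/64, 43/32, 11/8, 3/2, 2 } gives 1355/1024
edge 13 of 15 (blue): { 0, 1, 5/4, 21/16, 169/128, 677/512, 1355/1024 | 339/256, 85/64, 43/32, 11/8, 3/2, 2 } gives 2711/2048
edge 14 of 15 (red): { 0, 1, 5/4, 21/16, 169/128, 677/512, 1355/1024 | 2711/2048, 339/256, 85/64, 43/32, 11/8, 3/2, 2 } gives 5421/4096
edge 15 of 15 (blue): { 0, 1, 5/4, 21/16, 169/128, 677/512, 1355/1024, 5421/4096 | 2711/2048, 339/256, 85/64, 43/32, 11/8, 3/2, 2 } gives 10843/8192

10843/8192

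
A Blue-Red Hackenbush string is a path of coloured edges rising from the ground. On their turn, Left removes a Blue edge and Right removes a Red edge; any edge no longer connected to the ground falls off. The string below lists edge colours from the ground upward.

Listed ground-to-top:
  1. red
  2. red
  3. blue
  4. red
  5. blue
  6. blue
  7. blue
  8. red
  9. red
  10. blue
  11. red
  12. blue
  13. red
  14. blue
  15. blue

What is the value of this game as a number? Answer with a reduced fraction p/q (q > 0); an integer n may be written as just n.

1 of 15 · r · max L −∞ · min R 0 ⇒ -1
2 of 15 · rr · max L −∞ · min R -1 ⇒ -2
3 of 15 · rrb · max L -2 · min R -1 ⇒ -3/2
4 of 15 · rrbr · max L -2 · min R -3/2 ⇒ -7/4
5 of 15 · rrbrb · max L -7/4 · min R -3/2 ⇒ -13/8
6 of 15 · rrbrbb · max L -13/8 · min R -3/2 ⇒ -25/16
7 of 15 · rrbrbbb · max L -25/16 · min R -3/2 ⇒ -49/32
8 of 15 · rrbrbbbr · max L -25/16 · min R -49/32 ⇒ -99/64
9 of 15 · rrbrbbbrr · max L -25/16 · min R -99/64 ⇒ -199/128
10 of 15 · rrbrbbbrrb · max L -199/128 · min R -99/64 ⇒ -397/256
11 of 15 · rrbrbbbrrbr · max L -199/128 · min R -397/256 ⇒ -795/512
12 of 15 · rrbrbbbrrbrb · max L -795/512 · min R -397/256 ⇒ -1589/1024
13 of 15 · rrbrbbbrrbrbr · max L -795/512 · min R -1589/1024 ⇒ -3179/2048
14 of 15 · rrbrbbbrrbrbrb · max L -3179/2048 · min R -1589/1024 ⇒ -6357/4096
15 of 15 · rrbrbbbrrbrbrbb · max L -6357/4096 · min R -1589/1024 ⇒ -12713/8192

-12713/8192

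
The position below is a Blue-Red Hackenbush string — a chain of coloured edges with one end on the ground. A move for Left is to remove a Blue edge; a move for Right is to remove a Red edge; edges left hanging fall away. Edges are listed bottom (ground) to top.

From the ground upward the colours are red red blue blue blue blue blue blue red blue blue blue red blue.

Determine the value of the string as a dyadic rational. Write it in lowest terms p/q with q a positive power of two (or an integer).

Prefix values for red red blue blue blue blue blue blue red blue blue blue red blue via {L|R} + simplicity:
G_1 [r]  L=[·]  R=[0]  — -1
G_2 [rr]  L=[·]  R=[-1,0]  — -2
G_3 [rrb]  L=[-2]  R=[-1,0]  — -3/2
G_4 [rrbb]  L=[-2,-3/2]  R=[-1,0]  — -5/4
G_5 [rrbbb]  L=[-2,-3/2,-5/4]  R=[-1,0]  — -9/8
G_6 [rrbbbb]  L=[-2,-3/2,-5/4,-9/8]  R=[-1,0]  — -17/16
G_7 [rrbbbbb]  L=[-2,-3/2,-5/4,-9/8,-17/16]  R=[-1,0]  — -33/32
G_8 [rrbbbbbb]  L=[-2,-3/2,-5/4,-9/8,-17/16,-33/32]  R=[-1,0]  — -65/64
G_9 [rrbbbbbbr]  L=[-2,-3/2,-5/4,-9/8,-17/16,-33/32]  R=[-65/64,-1,0]  — -131/128
G_10 [rrbbbbbbrb]  L=[-2,-3/2,-5/4,-9/8,-17/16,-33/32,-131/128]  R=[-65/64,-1,0]  — -261/256
G_11 [rrbbbbbbrbb]  L=[-2,-3/2,-5/4,-9/8,-17/16,-33/32,-131/128,-261/256]  R=[-65/64,-1,0]  — -521/512
G_12 [rrbbbbbbrbbb]  L=[-2,-3/2,-5/4,-9/8,-17/16,-33/32,-131/128,-261/256,-521/512]  R=[-65/64,-1,0]  — -1041/1024
G_13 [rrbbbbbbrbbbr]  L=[-2,-3/2,-5/4,-9/8,-17/16,-33/32,-131/128,-261/256,-521/512]  R=[-1041/1024,-65/64,-1,0]  — -2083/2048
G_14 [rrbbbbbbrbbbrb]  L=[-2,-3/2,-5/4,-9/8,-17/16,-33/32,-131/128,-261/256,-521/512,-2083/2048]  R=[-1041/1024,-65/64,-1,0]  — -4165/4096

-4165/4096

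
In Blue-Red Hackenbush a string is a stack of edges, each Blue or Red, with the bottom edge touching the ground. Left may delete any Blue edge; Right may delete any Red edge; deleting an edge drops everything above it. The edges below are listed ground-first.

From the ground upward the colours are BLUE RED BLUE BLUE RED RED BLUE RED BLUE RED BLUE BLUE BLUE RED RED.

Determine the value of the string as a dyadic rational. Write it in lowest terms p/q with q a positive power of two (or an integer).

Build G(s[:k]) for k = 1..15, string s = BLUE RED BLUE BLUE RED RED BLUE RED BLUE RED BLUE BLUE BLUE RED RED.
edge 1 of 15 (BLUE): { 0 |  } ⇒ 1
edge 2 of 15 (RED): { 0 | 1 } ⇒ 1/2
edge 3 of 15 (BLUE): { 0 1/2 | 1 } ⇒ 3/4
edge 4 of 15 (BLUE): { 0 1/2 3/4 | 1 } ⇒ 7/8
edge 5 of 15 (RED): { 0 1/2 3/4 | 7/8 1 } ⇒ 13/16
edge 6 of 15 (RED): { 0 1/2 3/4 | 13/16 7/8 1 } ⇒ 25/32
edge 7 of 15 (BLUE): { 0 1/2 3/4 25/32 | 13/16 7/8 1 } ⇒ 51/64
edge 8 of 15 (RED): { 0 1/2 3/4 25/32 | 51/64 13/16 7/8 1 } ⇒ 101/128
edge 9 of 15 (BLUE): { 0 1/2 3/4 25/32 101/128 | 51/64 13/16 7/8 1 } ⇒ 203/256
edge 10 of 15 (RED): { 0 1/2 3/4 25/32 101/128 | 203/256 51/64 13/16 7/8 1 } ⇒ 405/512
edge 11 of 15 (BLUE): { 0 1/2 3/4 25/32 101/128 405/512 | 203/256 51/64 13/16 7/8 1 } ⇒ 811/1024
edge 12 of 15 (BLUE): { 0 1/2 3/4 25/32 101/128 405/512 811/1024 | 203/256 51/64 13/16 7/8 1 } ⇒ 1623/2048
edge 13 of 15 (BLUE): { 0 1/2 3/4 25/32 101/128 405/512 811/1024 1623/2048 | 203/256 51/64 13/16 7/8 1 } ⇒ 3247/4096
edge 14 of 15 (RED): { 0 1/2 3/4 25/32 101/128 405/512 811/1024 1623/2048 | 3247/4096 203/256 51/64 13/16 7/8 1 } ⇒ 6493/8192
edge 15 of 15 (RED): { 0 1/2 3/4 25/32 101/128 405/512 811/1024 1623/2048 | 6493/8192 3247/4096 203/256 51/64 13/16 7/8 1 } ⇒ 12985/16384

12985/16384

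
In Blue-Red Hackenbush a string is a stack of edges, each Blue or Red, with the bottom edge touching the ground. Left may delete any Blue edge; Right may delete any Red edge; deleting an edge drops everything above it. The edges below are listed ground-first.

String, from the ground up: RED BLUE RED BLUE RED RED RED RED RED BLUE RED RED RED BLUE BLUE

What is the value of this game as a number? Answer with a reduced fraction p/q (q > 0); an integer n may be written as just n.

-12217/16384

Recurse on prefixes of the 15-edge string RED BLUE RED BLUE RED RED RED RED RED BLUE RED RED RED BLUE BLUE:
1 of 15 · R · max L −∞ · min R 0 gives -1
2 of 15 · RB · max L -1 · min R 0 gives -1/2
3 of 15 · RBR · max L -1 · min R -1/2 gives -3/4
4 of 15 · RBRB · max L -3/4 · min R -1/2 gives -5/8
5 of 15 · RBRBR · max L -3/4 · min R -5/8 gives -11/16
6 of 15 · RBRBRR · max L -3/4 · min R -11/16 gives -23/32
7 of 15 · RBRBRRR · max L -3/4 · min R -23/32 gives -47/64
8 of 15 · RBRBRRRR · max L -3/4 · min R -47/64 gives -95/128
9 of 15 · RBRBRRRRR · max L -3/4 · min R -95/128 gives -191/256
10 of 15 · RBRBRRRRRB · max L -191/256 · min R -95/128 gives -381/512
11 of 15 · RBRBRRRRRBR · max L -191/256 · min R -381/512 gives -763/1024
12 of 15 · RBRBRRRRRBRR · max L -191/256 · min R -763/1024 gives -1527/2048
13 of 15 · RBRBRRRRRBRRR · max L -191/256 · min R -1527/2048 gives -3055/4096
14 of 15 · RBRBRRRRRBRRRB · max L -3055/4096 · min R -1527/2048 gives -6109/8192
15 of 15 · RBRBRRRRRBRRRBB · max L -6109/8192 · min R -1527/2048 gives -12217/16384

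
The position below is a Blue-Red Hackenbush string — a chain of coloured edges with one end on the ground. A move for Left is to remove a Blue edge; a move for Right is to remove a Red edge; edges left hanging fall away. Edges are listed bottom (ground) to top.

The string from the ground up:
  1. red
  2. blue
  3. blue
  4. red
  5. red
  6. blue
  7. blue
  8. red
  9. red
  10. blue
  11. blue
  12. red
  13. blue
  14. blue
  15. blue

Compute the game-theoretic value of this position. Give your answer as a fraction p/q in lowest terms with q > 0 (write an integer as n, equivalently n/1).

-6545/16384

1 of 15 · r · max L −∞ · min R 0 -> -1
2 of 15 · rb · max L -1 · min R 0 -> -1/2
3 of 15 · rbb · max L -1/2 · min R 0 -> -1/4
4 of 15 · rbbr · max L -1/2 · min R -1/4 -> -3/8
5 of 15 · rbbrr · max L -1/2 · min R -3/8 -> -7/16
6 of 15 · rbbrrb · max L -7/16 · min R -3/8 -> -13/32
7 of 15 · rbbrrbb · max L -13/32 · min R -3/8 -> -25/64
8 of 15 · rbbrrbbr · max L -13/32 · min R -25/64 -> -51/128
9 of 15 · rbbrrbbrr · max L -13/32 · min R -51/128 -> -103/256
10 of 15 · rbbrrbbrrb · max L -103/256 · min R -51/128 -> -205/512
11 of 15 · rbbrrbbrrbb · max L -205/512 · min R -51/128 -> -409/1024
12 of 15 · rbbrrbbrrbbr · max L -205/512 · min R -409/1024 -> -819/2048
13 of 15 · rbbrrbbrrbbrb · max L -819/2048 · min R -409/1024 -> -1637/4096
14 of 15 · rbbrrbbrrbbrbb · max L -1637/4096 · min R -409/1024 -> -3273/8192
15 of 15 · rbbrrbbrrbbrbbb · max L -3273/8192 · min R -409/1024 -> -6545/16384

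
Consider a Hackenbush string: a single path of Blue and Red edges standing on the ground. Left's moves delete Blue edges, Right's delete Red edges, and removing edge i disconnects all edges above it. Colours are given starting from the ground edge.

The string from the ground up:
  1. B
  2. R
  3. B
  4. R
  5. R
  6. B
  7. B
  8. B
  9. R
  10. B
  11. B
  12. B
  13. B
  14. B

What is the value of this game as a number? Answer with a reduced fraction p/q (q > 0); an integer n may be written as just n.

1 of 14 · B · max L 0 · min R +∞ → 1
2 of 14 · BR · max L 0 · min R 1 → 1/2
3 of 14 · BRB · max L 1/2 · min R 1 → 3/4
4 of 14 · BRBR · max L 1/2 · min R 3/4 → 5/8
5 of 14 · BRBRR · max L 1/2 · min R 5/8 → 9/16
6 of 14 · BRBRRB · max L 9/16 · min R 5/8 → 19/32
7 of 14 · BRBRRBB · max L 19/32 · min R 5/8 → 39/64
8 of 14 · BRBRRBBB · max L 39/64 · min R 5/8 → 79/128
9 of 14 · BRBRRBBBR · max L 39/64 · min R 79/128 → 157/256
10 of 14 · BRBRRBBBRB · max L 157/256 · min R 79/128 → 315/512
11 of 14 · BRBRRBBBRBB · max L 315/512 · min R 79/128 → 631/1024
12 of 14 · BRBRRBBBRBBB · max L 631/1024 · min R 79/128 → 1263/2048
13 of 14 · BRBRRBBBRBBBB · max L 1263/2048 · min R 79/128 → 2527/4096
14 of 14 · BRBRRBBBRBBBBB · max L 2527/4096 · min R 79/128 → 5055/8192

5055/8192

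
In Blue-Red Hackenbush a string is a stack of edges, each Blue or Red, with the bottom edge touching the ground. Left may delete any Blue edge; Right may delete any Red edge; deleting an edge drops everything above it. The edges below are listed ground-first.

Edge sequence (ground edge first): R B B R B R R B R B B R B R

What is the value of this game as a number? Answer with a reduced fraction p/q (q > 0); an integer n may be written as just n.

-2891/8192

G_1 [R]  L=[none]  R=[0]  -> -1
G_2 [RB]  L=[-1]  R=[0]  -> -1/2
G_3 [RBB]  L=[-1,-1/2]  R=[0]  -> -1/4
G_4 [RBBR]  L=[-1,-1/2]  R=[-1/4,0]  -> -3/8
G_5 [RBBRB]  L=[-1,-1/2,-3/8]  R=[-1/4,0]  -> -5/16
G_6 [RBBRBR]  L=[-1,-1/2,-3/8]  R=[-5/16,-1/4,0]  -> -11/32
G_7 [RBBRBRR]  L=[-1,-1/2,-3/8]  R=[-11/32,-5/16,-1/4,0]  -> -23/64
G_8 [RBBRBRRB]  L=[-1,-1/2,-3/8,-23/64]  R=[-11/32,-5/16,-1/4,0]  -> -45/128
G_9 [RBBRBRRBR]  L=[-1,-1/2,-3/8,-23/64]  R=[-45/128,-11/32,-5/16,-1/4,0]  -> -91/256
G_10 [RBBRBRRBRB]  L=[-1,-1/2,-3/8,-23/64,-91/256]  R=[-45/128,-11/32,-5/16,-1/4,0]  -> -181/512
G_11 [RBBRBRRBRBB]  L=[-1,-1/2,-3/8,-23/64,-91/256,-181/512]  R=[-45/128,-11/32,-5/16,-1/4,0]  -> -361/1024
G_12 [RBBRBRRBRBBR]  L=[-1,-1/2,-3/8,-23/64,-91/256,-181/512]  R=[-361/1024,-45/128,-11/32,-5/16,-1/4,0]  -> -723/2048
G_13 [RBBRBRRBRBBRB]  L=[-1,-1/2,-3/8,-23/64,-91/256,-181/512,-723/2048]  R=[-361/1024,-45/128,-11/32,-5/16,-1/4,0]  -> -1445/4096
G_14 [RBBRBRRBRBBRBR]  L=[-1,-1/2,-3/8,-23/64,-91/256,-181/512,-723/2048]  R=[-1445/4096,-361/1024,-45/128,-11/32,-5/16,-1/4,0]  -> -2891/8192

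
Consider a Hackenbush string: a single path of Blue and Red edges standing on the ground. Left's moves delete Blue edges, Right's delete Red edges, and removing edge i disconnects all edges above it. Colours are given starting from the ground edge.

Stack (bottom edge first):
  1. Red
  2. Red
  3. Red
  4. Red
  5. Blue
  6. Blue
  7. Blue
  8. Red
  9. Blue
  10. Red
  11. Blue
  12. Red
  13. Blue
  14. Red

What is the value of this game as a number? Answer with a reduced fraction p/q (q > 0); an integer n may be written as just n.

edge 1 of 14 (Red): {  | 0 } = -1
edge 2 of 14 (Red): {  | -1; 0 } = -2
edge 3 of 14 (Red): {  | -2; -1; 0 } = -3
edge 4 of 14 (Red): {  | -3; -2; -1; 0 } = -4
edge 5 of 14 (Blue): { -4 | -3; -2; -1; 0 } = -7/2
edge 6 of 14 (Blue): { -4; -7/2 | -3; -2; -1; 0 } = -13/4
edge 7 of 14 (Blue): { -4; -7/2; -13/4 | -3; -2; -1; 0 } = -25/8
edge 8 of 14 (Red): { -4; -7/2; -13/4 | -25/8; -3; -2; -1; 0 } = -51/16
edge 9 of 14 (Blue): { -4; -7/2; -13/4; -51/16 | -25/8; -3; -2; -1; 0 } = -101/32
edge 10 of 14 (Red): { -4; -7/2; -13/4; -51/16 | -101/32; -25/8; -3; -2; -1; 0 } = -203/64
edge 11 of 14 (Blue): { -4; -7/2; -13/4; -51/16; -203/64 | -101/32; -25/8; -3; -2; -1; 0 } = -405/128
edge 12 of 14 (Red): { -4; -7/2; -13/4; -51/16; -203/64 | -405/128; -101/32; -25/8; -3; -2; -1; 0 } = -811/256
edge 13 of 14 (Blue): { -4; -7/2; -13/4; -51/16; -203/64; -811/256 | -405/128; -101/32; -25/8; -3; -2; -1; 0 } = -1621/512
edge 14 of 14 (Red): { -4; -7/2; -13/4; -51/16; -203/64; -811/256 | -1621/512; -405/128; -101/32; -25/8; -3; -2; -1; 0 } = -3243/1024

-3243/1024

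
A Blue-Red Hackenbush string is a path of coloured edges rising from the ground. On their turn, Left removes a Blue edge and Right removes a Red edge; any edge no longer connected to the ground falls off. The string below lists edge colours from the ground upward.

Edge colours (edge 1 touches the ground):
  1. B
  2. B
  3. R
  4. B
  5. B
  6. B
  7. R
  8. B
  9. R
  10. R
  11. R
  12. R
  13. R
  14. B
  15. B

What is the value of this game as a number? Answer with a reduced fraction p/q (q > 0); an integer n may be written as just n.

15623/8192

Build value(s[:k]) for k = 1..15, string s = B B R B B B R B R R R R R B B.
step 1: add B to get B; options L={ 0 } R={  } gives 1
step 2: add B to get BB; options L={ 0; 1 } R={  } gives 2
step 3: add R to get BBR; options L={ 0; 1 } R={ 2 } gives 3/2
step 4: add B to get BBRB; options L={ 0; 1; 3/2 } R={ 2 } gives 7/4
step 5: add B to get BBRBB; options L={ 0; 1; 3/2; 7/4 } R={ 2 } gives 15/8
step 6: add B to get BBRBBB; options L={ 0; 1; 3/2; 7/4; 15/8 } R={ 2 } gives 31/16
step 7: add R to get BBRBBBR; options L={ 0; 1; 3/2; 7/4; 15/8 } R={ 31/16; 2 } gives 61/32
step 8: add B to get BBRBBBRB; options L={ 0; 1; 3/2; 7/4; 15/8; 61/32 } R={ 31/16; 2 } gives 123/64
step 9: add R to get BBRBBBRBR; options L={ 0; 1; 3/2; 7/4; 15/8; 61/32 } R={ 123/64; 31/16; 2 } gives 245/128
step 10: add R to get BBRBBBRBRR; options L={ 0; 1; 3/2; 7/4; 15/8; 61/32 } R={ 245/128; 123/64; 31/16; 2 } gives 489/256
step 11: add R to get BBRBBBRBRRR; options L={ 0; 1; 3/2; 7/4; 15/8; 61/32 } R={ 489/256; 245/128; 123/64; 31/16; 2 } gives 977/512
step 12: add R to get BBRBBBRBRRRR; options L={ 0; 1; 3/2; 7/4; 15/8; 61/32 } R={ 977/512; 489/256; 245/128; 123/64; 31/16; 2 } gives 1953/1024
step 13: add R to get BBRBBBRBRRRRR; options L={ 0; 1; 3/2; 7/4; 15/8; 61/32 } R={ 1953/1024; 977/512; 489/256; 245/128; 123/64; 31/16; 2 } gives 3905/2048
step 14: add B to get BBRBBBRBRRRRRB; options L={ 0; 1; 3/2; 7/4; 15/8; 61/32; 3905/2048 } R={ 1953/1024; 977/512; 489/256; 245/128; 123/64; 31/16; 2 } gives 7811/4096
step 15: add B to get BBRBBBRBRRRRRBB; options L={ 0; 1; 3/2; 7/4; 15/8; 61/32; 3905/2048; 7811/4096 } R={ 1953/1024; 977/512; 489/256; 245/128; 123/64; 31/16; 2 } gives 15623/8192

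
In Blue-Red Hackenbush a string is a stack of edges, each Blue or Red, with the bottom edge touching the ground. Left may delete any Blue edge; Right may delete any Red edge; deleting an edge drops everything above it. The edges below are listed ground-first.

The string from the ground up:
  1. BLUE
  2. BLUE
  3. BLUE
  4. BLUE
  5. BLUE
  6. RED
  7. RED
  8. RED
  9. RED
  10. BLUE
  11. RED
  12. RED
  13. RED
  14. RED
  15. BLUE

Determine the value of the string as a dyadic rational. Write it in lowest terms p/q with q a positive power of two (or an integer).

Prefix values for BLUE BLUE BLUE BLUE BLUE RED RED RED RED BLUE RED RED RED RED BLUE via {L|R} + simplicity:
B: Left { 0 }, Right { none } => simplest 1
BB: Left { 0,1 }, Right { none } => simplest 2
BBB: Left { 0,1,2 }, Right { none } => simplest 3
BBBB: Left { 0,1,2,3 }, Right { none } => simplest 4
BBBBB: Left { 0,1,2,3,4 }, Right { none } => simplest 5
BBBBBR: Left { 0,1,2,3,4 }, Right { 5 } => simplest 9/2
BBBBBRR: Left { 0,1,2,3,4 }, Right { 9/2,5 } => simplest 17/4
BBBBBRRR: Left { 0,1,2,3,4 }, Right { 17/4,9/2,5 } => simplest 33/8
BBBBBRRRR: Left { 0,1,2,3,4 }, Right { 33/8,17/4,9/2,5 } => simplest 65/16
BBBBBRRRRB: Left { 0,1,2,3,4,65/16 }, Right { 33/8,17/4,9/2,5 } => simplest 131/32
BBBBBRRRRBR: Left { 0,1,2,3,4,65/16 }, Right { 131/32,33/8,17/4,9/2,5 } => simplest 261/64
BBBBBRRRRBRR: Left { 0,1,2,3,4,65/16 }, Right { 261/64,131/32,33/8,17/4,9/2,5 } => simplest 521/128
BBBBBRRRRBRRR: Left { 0,1,2,3,4,65/16 }, Right { 521/128,261/64,131/32,33/8,17/4,9/2,5 } => simplest 1041/256
BBBBBRRRRBRRRR: Left { 0,1,2,3,4,65/16 }, Right { 1041/256,521/128,261/64,131/32,33/8,17/4,9/2,5 } => simplest 2081/512
BBBBBRRRRBRRRRB: Left { 0,1,2,3,4,65/16,2081/512 }, Right { 1041/256,521/128,261/64,131/32,33/8,17/4,9/2,5 } => simplest 4163/1024

4163/1024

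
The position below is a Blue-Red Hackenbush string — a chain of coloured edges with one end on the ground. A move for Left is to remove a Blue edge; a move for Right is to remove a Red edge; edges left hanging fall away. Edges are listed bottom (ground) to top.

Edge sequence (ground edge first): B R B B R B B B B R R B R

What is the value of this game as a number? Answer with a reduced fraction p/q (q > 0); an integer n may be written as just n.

3557/4096

Recurse on prefixes of the 13-edge string B R B B R B B B B R R B R:
B: Left { 0 }, Right { ∅ } gives simplest 1
BR: Left { 0 }, Right { 1 } gives simplest 1/2
BRB: Left { 0, 1/2 }, Right { 1 } gives simplest 3/4
BRBB: Left { 0, 1/2, 3/4 }, Right { 1 } gives simplest 7/8
BRBBR: Left { 0, 1/2, 3/4 }, Right { 7/8, 1 } gives simplest 13/16
BRBBRB: Left { 0, 1/2, 3/4, 13/16 }, Right { 7/8, 1 } gives simplest 27/32
BRBBRBB: Left { 0, 1/2, 3/4, 13/16, 27/32 }, Right { 7/8, 1 } gives simplest 55/64
BRBBRBBB: Left { 0, 1/2, 3/4, 13/16, 27/32, 55/64 }, Right { 7/8, 1 } gives simplest 111/128
BRBBRBBBB: Left { 0, 1/2, 3/4, 13/16, 27/32, 55/64, 111/128 }, Right { 7/8, 1 } gives simplest 223/256
BRBBRBBBBR: Left { 0, 1/2, 3/4, 13/16, 27/32, 55/64, 111/128 }, Right { 223/256, 7/8, 1 } gives simplest 445/512
BRBBRBBBBRR: Left { 0, 1/2, 3/4, 13/16, 27/32, 55/64, 111/128 }, Right { 445/512, 223/256, 7/8, 1 } gives simplest 889/1024
BRBBRBBBBRRB: Left { 0, 1/2, 3/4, 13/16, 27/32, 55/64, 111/128, 889/1024 }, Right { 445/512, 223/256, 7/8, 1 } gives simplest 1779/2048
BRBBRBBBBRRBR: Left { 0, 1/2, 3/4, 13/16, 27/32, 55/64, 111/128, 889/1024 }, Right { 1779/2048, 445/512, 223/256, 7/8, 1 } gives simplest 3557/4096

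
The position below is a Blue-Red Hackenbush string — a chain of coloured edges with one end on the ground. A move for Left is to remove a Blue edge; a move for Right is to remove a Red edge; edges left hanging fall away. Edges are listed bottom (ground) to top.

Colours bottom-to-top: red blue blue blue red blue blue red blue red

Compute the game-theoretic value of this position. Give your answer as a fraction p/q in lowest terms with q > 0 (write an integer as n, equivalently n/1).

-75/512

1 of 10 · r · max L −∞ · min R 0 => -1
2 of 10 · rb · max L -1 · min R 0 => -1/2
3 of 10 · rbb · max L -1/2 · min R 0 => -1/4
4 of 10 · rbbb · max L -1/4 · min R 0 => -1/8
5 of 10 · rbbbr · max L -1/4 · min R -1/8 => -3/16
6 of 10 · rbbbrb · max L -3/16 · min R -1/8 => -5/32
7 of 10 · rbbbrbb · max L -5/32 · min R -1/8 => -9/64
8 of 10 · rbbbrbbr · max L -5/32 · min R -9/64 => -19/128
9 of 10 · rbbbrbbrb · max L -19/128 · min R -9/64 => -37/256
10 of 10 · rbbbrbbrbr · max L -19/128 · min R -37/256 => -75/512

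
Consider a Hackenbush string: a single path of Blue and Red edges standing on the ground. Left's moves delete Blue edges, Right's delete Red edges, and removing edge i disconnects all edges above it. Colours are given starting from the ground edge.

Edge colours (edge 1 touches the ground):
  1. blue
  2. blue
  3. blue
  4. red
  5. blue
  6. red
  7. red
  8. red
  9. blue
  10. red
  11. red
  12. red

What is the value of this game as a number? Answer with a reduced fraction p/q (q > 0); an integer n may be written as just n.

Recurse on prefixes of the 12-edge string blue blue blue red blue red red red blue red red red:
step 1: add blue to get b; options L={ 0 } R={ — } => 1
step 2: add blue to get bb; options L={ 0; 1 } R={ — } => 2
step 3: add blue to get bbb; options L={ 0; 1; 2 } R={ — } => 3
step 4: add red to get bbbr; options L={ 0; 1; 2 } R={ 3 } => 5/2
step 5: add blue to get bbbrb; options L={ 0; 1; 2; 5/2 } R={ 3 } => 11/4
step 6: add red to get bbbrbr; options L={ 0; 1; 2; 5/2 } R={ 11/4; 3 } => 21/8
step 7: add red to get bbbrbrr; options L={ 0; 1; 2; 5/2 } R={ 21/8; 11/4; 3 } => 41/16
step 8: add red to get bbbrbrrr; options L={ 0; 1; 2; 5/2 } R={ 41/16; 21/8; 11/4; 3 } => 81/32
step 9: add blue to get bbbrbrrrb; options L={ 0; 1; 2; 5/2; 81/32 } R={ 41/16; 21/8; 11/4; 3 } => 163/64
step 10: add red to get bbbrbrrrbr; options L={ 0; 1; 2; 5/2; 81/32 } R={ 163/64; 41/16; 21/8; 11/4; 3 } => 325/128
step 11: add red to get bbbrbrrrbrr; options L={ 0; 1; 2; 5/2; 81/32 } R={ 325/128; 163/64; 41/16; 21/8; 11/4; 3 } => 649/256
step 12: add red to get bbbrbrrrbrrr; options L={ 0; 1; 2; 5/2; 81/32 } R={ 649/256; 325/128; 163/64; 41/16; 21/8; 11/4; 3 } => 1297/512

1297/512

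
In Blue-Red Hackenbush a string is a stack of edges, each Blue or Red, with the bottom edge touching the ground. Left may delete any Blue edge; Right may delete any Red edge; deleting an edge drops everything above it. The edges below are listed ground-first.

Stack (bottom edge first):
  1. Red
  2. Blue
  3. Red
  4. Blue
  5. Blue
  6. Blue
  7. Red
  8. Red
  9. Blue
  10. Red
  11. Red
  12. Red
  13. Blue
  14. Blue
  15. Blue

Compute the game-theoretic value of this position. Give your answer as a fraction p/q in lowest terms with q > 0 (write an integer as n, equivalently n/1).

Build value(s[:k]) for k = 1..15, string s = Red Blue Red Blue Blue Blue Red Red Blue Red Red Red Blue Blue Blue.
edge 1 of 15 (Red): {  | 0 } so -1
edge 2 of 15 (Blue): { -1 | 0 } so -1/2
edge 3 of 15 (Red): { -1 | -1/2, 0 } so -3/4
edge 4 of 15 (Blue): { -1, -3/4 | -1/2, 0 } so -5/8
edge 5 of 15 (Blue): { -1, -3/4, -5/8 | -1/2, 0 } so -9/16
edge 6 of 15 (Blue): { -1, -3/4, -5/8, -9/16 | -1/2, 0 } so -17/32
edge 7 of 15 (Red): { -1, -3/4, -5/8, -9/16 | -17/32, -1/2, 0 } so -35/64
edge 8 of 15 (Red): { -1, -3/4, -5/8, -9/16 | -35/64, -17/32, -1/2, 0 } so -71/128
edge 9 of 15 (Blue): { -1, -3/4, -5/8, -9/16, -71/128 | -35/64, -17/32, -1/2, 0 } so -141/256
edge 10 of 15 (Red): { -1, -3/4, -5/8, -9/16, -71/128 | -141/256, -35/64, -17/32, -1/2, 0 } so -283/512
edge 11 of 15 (Red): { -1, -3/4, -5/8, -9/16, -71/128 | -283/512, -141/256, -35/64, -17/32, -1/2, 0 } so -567/1024
edge 12 of 15 (Red): { -1, -3/4, -5/8, -9/16, -71/128 | -567/1024, -283/512, -141/256, -35/64, -17/32, -1/2, 0 } so -1135/2048
edge 13 of 15 (Blue): { -1, -3/4, -5/8, -9/16, -71/128, -1135/2048 | -567/1024, -283/512, -141/256, -35/64, -17/32, -1/2, 0 } so -2269/4096
edge 14 of 15 (Blue): { -1, -3/4, -5/8, -9/16, -71/128, -1135/2048, -2269/4096 | -567/1024, -283/512, -141/256, -35/64, -17/32, -1/2, 0 } so -4537/8192
edge 15 of 15 (Blue): { -1, -3/4, -5/8, -9/16, -71/128, -1135/2048, -2269/4096, -4537/8192 | -567/1024, -283/512, -141/256, -35/64, -17/32, -1/2, 0 } so -9073/16384

-9073/16384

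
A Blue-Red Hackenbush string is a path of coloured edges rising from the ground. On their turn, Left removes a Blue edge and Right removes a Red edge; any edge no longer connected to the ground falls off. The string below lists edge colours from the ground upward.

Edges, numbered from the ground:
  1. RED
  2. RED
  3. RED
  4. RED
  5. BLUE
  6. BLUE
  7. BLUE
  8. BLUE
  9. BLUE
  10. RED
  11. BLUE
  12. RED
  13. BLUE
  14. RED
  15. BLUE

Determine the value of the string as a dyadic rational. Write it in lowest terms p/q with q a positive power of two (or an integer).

Prefix values for RED RED RED RED BLUE BLUE BLUE BLUE BLUE RED BLUE RED BLUE RED BLUE via {L|R} + simplicity:
v_1 [R]  L=[·]  R=[0]  -> -1
v_2 [RR]  L=[·]  R=[-1,0]  -> -2
v_3 [RRR]  L=[·]  R=[-2,-1,0]  -> -3
v_4 [RRRR]  L=[·]  R=[-3,-2,-1,0]  -> -4
v_5 [RRRRB]  L=[-4]  R=[-3,-2,-1,0]  -> -7/2
v_6 [RRRRBB]  L=[-4,-7/2]  R=[-3,-2,-1,0]  -> -13/4
v_7 [RRRRBBB]  L=[-4,-7/2,-13/4]  R=[-3,-2,-1,0]  -> -25/8
v_8 [RRRRBBBB]  L=[-4,-7/2,-13/4,-25/8]  R=[-3,-2,-1,0]  -> -49/16
v_9 [RRRRBBBBB]  L=[-4,-7/2,-13/4,-25/8,-49/16]  R=[-3,-2,-1,0]  -> -97/32
v_10 [RRRRBBBBBR]  L=[-4,-7/2,-13/4,-25/8,-49/16]  R=[-97/32,-3,-2,-1,0]  -> -195/64
v_11 [RRRRBBBBBRB]  L=[-4,-7/2,-13/4,-25/8,-49/16,-195/64]  R=[-97/32,-3,-2,-1,0]  -> -389/128
v_12 [RRRRBBBBBRBR]  L=[-4,-7/2,-13/4,-25/8,-49/16,-195/64]  R=[-389/128,-97/32,-3,-2,-1,0]  -> -779/256
v_13 [RRRRBBBBBRBRB]  L=[-4,-7/2,-13/4,-25/8,-49/16,-195/64,-779/256]  R=[-389/128,-97/32,-3,-2,-1,0]  -> -1557/512
v_14 [RRRRBBBBBRBRBR]  L=[-4,-7/2,-13/4,-25/8,-49/16,-195/64,-779/256]  R=[-1557/512,-389/128,-97/32,-3,-2,-1,0]  -> -3115/1024
v_15 [RRRRBBBBBRBRBRB]  L=[-4,-7/2,-13/4,-25/8,-49/16,-195/64,-779/256,-3115/1024]  R=[-1557/512,-389/128,-97/32,-3,-2,-1,0]  -> -6229/2048

-6229/2048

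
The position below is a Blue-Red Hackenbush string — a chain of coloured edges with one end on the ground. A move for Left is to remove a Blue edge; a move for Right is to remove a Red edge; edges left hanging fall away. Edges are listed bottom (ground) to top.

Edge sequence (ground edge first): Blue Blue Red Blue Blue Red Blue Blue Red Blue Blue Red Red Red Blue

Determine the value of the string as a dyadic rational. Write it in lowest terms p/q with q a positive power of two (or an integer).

val(B) = { 0 | · } — 1
val(BB) = { 0; 1 | · } — 2
val(BBR) = { 0; 1 | 2 } — 3/2
val(BBRB) = { 0; 1; 3/2 | 2 } — 7/4
val(BBRBB) = { 0; 1; 3/2; 7/4 | 2 } — 15/8
val(BBRBBR) = { 0; 1; 3/2; 7/4 | 15/8; 2 } — 29/16
val(BBRBBRB) = { 0; 1; 3/2; 7/4; 29/16 | 15/8; 2 } — 59/32
val(BBRBBRBB) = { 0; 1; 3/2; 7/4; 29/16; 59/32 | 15/8; 2 } — 119/64
val(BBRBBRBBR) = { 0; 1; 3/2; 7/4; 29/16; 59/32 | 119/64; 15/8; 2 } — 237/128
val(BBRBBRBBRB) = { 0; 1; 3/2; 7/4; 29/16; 59/32; 237/128 | 119/64; 15/8; 2 } — 475/256
val(BBRBBRBBRBB) = { 0; 1; 3/2; 7/4; 29/16; 59/32; 237/128; 475/256 | 119/64; 15/8; 2 } — 951/512
val(BBRBBRBBRBBR) = { 0; 1; 3/2; 7/4; 29/16; 59/32; 237/128; 475/256 | 951/512; 119/64; 15/8; 2 } — 1901/1024
val(BBRBBRBBRBBRR) = { 0; 1; 3/2; 7/4; 29/16; 59/32; 237/128; 475/256 | 1901/1024; 951/512; 119/64; 15/8; 2 } — 3801/2048
val(BBRBBRBBRBBRRR) = { 0; 1; 3/2; 7/4; 29/16; 59/32; 237/128; 475/256 | 3801/2048; 1901/1024; 951/512; 119/64; 15/8; 2 } — 7601/4096
val(BBRBBRBBRBBRRRB) = { 0; 1; 3/2; 7/4; 29/16; 59/32; 237/128; 475/256; 7601/4096 | 3801/2048; 1901/1024; 951/512; 119/64; 15/8; 2 } — 15203/8192

15203/8192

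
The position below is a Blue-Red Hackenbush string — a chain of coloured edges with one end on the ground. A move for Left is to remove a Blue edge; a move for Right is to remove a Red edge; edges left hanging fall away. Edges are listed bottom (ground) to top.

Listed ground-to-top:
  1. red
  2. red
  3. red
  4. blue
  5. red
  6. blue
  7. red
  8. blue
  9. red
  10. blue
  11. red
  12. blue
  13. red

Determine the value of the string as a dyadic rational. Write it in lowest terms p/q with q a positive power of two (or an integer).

-2731/1024

Recurse on prefixes of the 13-edge string red red red blue red blue red blue red blue red blue red:
g(r) = { · | 0 } — -1
g(rr) = { · | -1,0 } — -2
g(rrr) = { · | -2,-1,0 } — -3
g(rrrb) = { -3 | -2,-1,0 } — -5/2
g(rrrbr) = { -3 | -5/2,-2,-1,0 } — -11/4
g(rrrbrb) = { -3,-11/4 | -5/2,-2,-1,0 } — -21/8
g(rrrbrbr) = { -3,-11/4 | -21/8,-5/2,-2,-1,0 } — -43/16
g(rrrbrbrb) = { -3,-11/4,-43/16 | -21/8,-5/2,-2,-1,0 } — -85/32
g(rrrbrbrbr) = { -3,-11/4,-43/16 | -85/32,-21/8,-5/2,-2,-1,0 } — -171/64
g(rrrbrbrbrb) = { -3,-11/4,-43/16,-171/64 | -85/32,-21/8,-5/2,-2,-1,0 } — -341/128
g(rrrbrbrbrbr) = { -3,-11/4,-43/16,-171/64 | -341/128,-85/32,-21/8,-5/2,-2,-1,0 } — -683/256
g(rrrbrbrbrbrb) = { -3,-11/4,-43/16,-171/64,-683/256 | -341/128,-85/32,-21/8,-5/2,-2,-1,0 } — -1365/512
g(rrrbrbrbrbrbr) = { -3,-11/4,-43/16,-171/64,-683/256 | -1365/512,-341/128,-85/32,-21/8,-5/2,-2,-1,0 } — -2731/1024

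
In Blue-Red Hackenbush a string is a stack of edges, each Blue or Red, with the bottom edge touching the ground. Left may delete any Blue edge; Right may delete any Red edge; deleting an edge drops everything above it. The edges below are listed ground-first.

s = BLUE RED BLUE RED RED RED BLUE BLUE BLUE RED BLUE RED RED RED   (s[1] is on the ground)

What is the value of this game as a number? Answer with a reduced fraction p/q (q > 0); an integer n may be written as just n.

4561/8192

val(B) = { 0 | · } ⇒ 1
val(BR) = { 0 | 1 } ⇒ 1/2
val(BRB) = { 0 1/2 | 1 } ⇒ 3/4
val(BRBR) = { 0 1/2 | 3/4 1 } ⇒ 5/8
val(BRBRR) = { 0 1/2 | 5/8 3/4 1 } ⇒ 9/16
val(BRBRRR) = { 0 1/2 | 9/16 5/8 3/4 1 } ⇒ 17/32
val(BRBRRRB) = { 0 1/2 17/32 | 9/16 5/8 3/4 1 } ⇒ 35/64
val(BRBRRRBB) = { 0 1/2 17/32 35/64 | 9/16 5/8 3/4 1 } ⇒ 71/128
val(BRBRRRBBB) = { 0 1/2 17/32 35/64 71/128 | 9/16 5/8 3/4 1 } ⇒ 143/256
val(BRBRRRBBBR) = { 0 1/2 17/32 35/64 71/128 | 143/256 9/16 5/8 3/4 1 } ⇒ 285/512
val(BRBRRRBBBRB) = { 0 1/2 17/32 35/64 71/128 285/512 | 143/256 9/16 5/8 3/4 1 } ⇒ 571/1024
val(BRBRRRBBBRBR) = { 0 1/2 17/32 35/64 71/128 285/512 | 571/1024 143/256 9/16 5/8 3/4 1 } ⇒ 1141/2048
val(BRBRRRBBBRBRR) = { 0 1/2 17/32 35/64 71/128 285/512 | 1141/2048 571/1024 143/256 9/16 5/8 3/4 1 } ⇒ 2281/4096
val(BRBRRRBBBRBRRR) = { 0 1/2 17/32 35/64 71/128 285/512 | 2281/4096 1141/2048 571/1024 143/256 9/16 5/8 3/4 1 } ⇒ 4561/8192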